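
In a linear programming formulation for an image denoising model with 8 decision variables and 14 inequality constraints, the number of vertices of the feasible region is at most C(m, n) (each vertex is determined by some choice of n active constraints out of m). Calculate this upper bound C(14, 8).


Each vertex corresponds to some choice of n active constraints out of m, so the number of vertices is at most C(m, n) = m! / (n!(m-n)!).
m = 14, n = 8
Numerator: 14 * 13 * 12 * 11 * 10 * 9 * 8 * 7
Denominator: 8! = 40320
C(14, 8) = 3003


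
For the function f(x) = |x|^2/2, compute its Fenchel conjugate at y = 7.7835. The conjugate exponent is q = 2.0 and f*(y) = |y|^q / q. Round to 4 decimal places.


The conjugate exponent q satisfies 1/p + 1/q = 1.
p = 2, so q = 2/(2 - 1) = 2.0
|y|^q = 7.7835^2.0 = 60.5829
f*(7.7835) = 60.5829 / 2.0 = 30.2914


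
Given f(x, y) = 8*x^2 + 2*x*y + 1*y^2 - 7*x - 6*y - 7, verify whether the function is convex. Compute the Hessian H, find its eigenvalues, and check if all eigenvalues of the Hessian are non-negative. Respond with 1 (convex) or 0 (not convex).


The Hessian of f(x,y) = 8*x^2 + 2*x*y + 1*y^2 - 7*x - 6*y - 7 is:
H = [[16, 2], [2, 2]]
Trace = 16 + 2 = 18
Determinant = 16*2 - (2)^2 = 28
Discriminant = (18)^2 - 4*28 = 212.0
Eigenvalues: lambda_1 = 1.7199, lambda_2 = 16.2801
The function is convex.

1


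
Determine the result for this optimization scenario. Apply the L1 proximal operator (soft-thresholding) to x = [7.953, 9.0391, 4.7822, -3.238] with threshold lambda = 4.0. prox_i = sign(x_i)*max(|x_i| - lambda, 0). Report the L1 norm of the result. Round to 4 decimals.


Soft-thresholding with lambda = 4.0:
prox(7.953) = sign(7.953)*max(|7.953| - 4.0, 0) = 3.953
prox(9.0391) = sign(9.0391)*max(|9.0391| - 4.0, 0) = 5.0391
prox(4.7822) = sign(4.7822)*max(|4.7822| - 4.0, 0) = 0.7822
prox(-3.238) = sign(-3.238)*max(|-3.238| - 4.0, 0) = 0.0
prox(x) = [3.953, 5.0391, 0.7822, 0.0]
||prox(x)||_1 = 3.953 + 5.0391 + 0.7822 + 0.0 = 9.7743


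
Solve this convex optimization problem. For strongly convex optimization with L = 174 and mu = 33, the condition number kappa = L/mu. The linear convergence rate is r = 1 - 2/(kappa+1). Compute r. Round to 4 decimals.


Step 1: Compute the condition number.
kappa = L/mu = 174/33 = 5.2727
Step 2: Compute the convergence rate.
r = 1 - 2/(kappa + 1) = 1 - 2*mu/(L + mu) = (L - mu)/(L + mu) = 141/207 = 0.6812


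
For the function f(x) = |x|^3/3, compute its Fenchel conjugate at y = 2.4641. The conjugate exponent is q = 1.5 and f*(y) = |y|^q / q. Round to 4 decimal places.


The conjugate exponent q satisfies 1/p + 1/q = 1.
p = 3, so q = 3/(3 - 1) = 1.5
|y|^q = 2.4641^1.5 = 3.868
f*(2.4641) = 3.868 / 1.5 = 2.5787


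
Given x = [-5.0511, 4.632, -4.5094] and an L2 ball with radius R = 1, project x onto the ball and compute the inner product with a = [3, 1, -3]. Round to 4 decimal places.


Step 1: Compute ||x|| (intermediates to 6 decimals).
||x|| = sqrt((-5.0511)^2 + 4.632^2 + (-4.5094)^2) = 8.203885
Step 2: Project.
Since ||x|| > R, scale = R/||x|| = 1/8.203885 = 0.121893, proj(x) = scale * x
proj(x) = [-0.615694, 0.564608, -0.549664]
Step 3: Dot product.
a^T * proj(x) = 3*(-0.615694) + 1*0.564608 - 3*(-0.549664) = 0.3665


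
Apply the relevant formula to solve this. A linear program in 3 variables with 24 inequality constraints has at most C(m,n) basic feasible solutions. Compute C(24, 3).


Each vertex corresponds to some choice of n active constraints out of m, so the number of vertices is at most C(m, n) = m! / (n!(m-n)!).
m = 24, n = 3
Numerator: 24 * 23 * 22
Denominator: 3! = 6
C(24, 3) = 2024


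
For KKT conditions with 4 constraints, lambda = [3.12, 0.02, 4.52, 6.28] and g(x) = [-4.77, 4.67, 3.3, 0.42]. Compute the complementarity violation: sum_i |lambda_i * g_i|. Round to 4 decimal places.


KKT complementary slackness check:
lambda_1 * g_1 = 3.12 * -4.77 = -14.8824
lambda_2 * g_2 = 0.02 * 4.67 = 0.0934
lambda_3 * g_3 = 4.52 * 3.3 = 14.916
lambda_4 * g_4 = 6.28 * 0.42 = 2.6376
Total violation = 14.8824 + 0.0934 + 14.916 + 2.6376 = 32.5294


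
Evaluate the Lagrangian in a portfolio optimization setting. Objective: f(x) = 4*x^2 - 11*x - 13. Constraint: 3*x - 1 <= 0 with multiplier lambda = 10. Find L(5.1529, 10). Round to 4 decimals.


Step 1: Evaluate f(x).
f(5.1529) = 4*5.1529^2 - 11*5.1529 - 13 = 36.5276
Step 2: Evaluate g(x).
g(5.1529) = 3*5.1529 - 1 = 14.4587
Step 3: Compute Lagrangian.
L = 36.5276 + 10*14.4587 = 181.1146


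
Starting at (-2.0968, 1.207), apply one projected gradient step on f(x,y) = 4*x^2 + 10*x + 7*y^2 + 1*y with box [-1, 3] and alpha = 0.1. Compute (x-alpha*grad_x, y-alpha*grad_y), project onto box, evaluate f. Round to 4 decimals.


Step 1: Compute gradient at (-2.0968, 1.207).
grad_x = 2*4*-2.0968 + 10 = -6.7744
grad_y = 2*7*1.207 + 1 = 17.898
Step 2: Gradient step.
x_raw = -2.0968 - 0.1*-6.7744 = -1.4194
y_raw = 1.207 - 0.1*17.898 = -0.5828
Step 3: Project onto [-1, 3].
x_proj = clip(-1.4194) = -1.0
y_proj = clip(-0.5828) = -0.5828
Step 4: Evaluate f.
f(-1.0, -0.5828) = -4.2052


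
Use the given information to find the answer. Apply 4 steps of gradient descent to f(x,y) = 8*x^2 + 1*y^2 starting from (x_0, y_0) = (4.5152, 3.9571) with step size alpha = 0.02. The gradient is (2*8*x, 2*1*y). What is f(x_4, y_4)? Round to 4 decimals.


Gradient descent on f(x,y) = 8*x^2 + 1*y^2.
Starting point: (4.5152, 3.9571), alpha = 0.02
Step 1: grad_x = 2*8*4.5152 = 72.2432, grad_y = 2*1*3.9571 = 7.9142
  x_1 = 4.5152 - 0.02*72.2432 = 3.0703
  y_1 = 3.9571 - 0.02*7.9142 = 3.7988
Step 2: grad_x = 2*8*3.0703 = 49.1254, grad_y = 2*1*3.7988 = 7.5976
  x_2 = 3.0703 - 0.02*49.1254 = 2.0878
  y_2 = 3.7988 - 0.02*7.5976 = 3.6469
Step 3: grad_x = 2*8*2.0878 = 33.4053, grad_y = 2*1*3.6469 = 7.2937
  x_3 = 2.0878 - 0.02*33.4053 = 1.4197
  y_3 = 3.6469 - 0.02*7.2937 = 3.501
Step 4: grad_x = 2*8*1.4197 = 22.7156, grad_y = 2*1*3.501 = 7.002
  x_4 = 1.4197 - 0.02*22.7156 = 0.9654
  y_4 = 3.501 - 0.02*7.002 = 3.3609
f(0.9654, 3.3609) = 8*0.9654^2 + 1*3.3609^2 = 18.7521


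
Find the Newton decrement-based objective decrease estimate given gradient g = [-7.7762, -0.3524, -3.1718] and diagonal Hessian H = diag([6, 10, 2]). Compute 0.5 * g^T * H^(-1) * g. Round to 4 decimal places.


Step 1: H is diagonal, so H^(-1) * g = [-1.296, -0.0352, -1.5859].
Step 2: g^T H^(-1) g = sum_i g_i^2 / H_ii
  = (-7.7762)^2/6 + (-0.3524)^2/10 + (-3.1718)^2/2
  = 10.0782 + 0.0124 + 5.0302 = 15.1208
Step 3: Objective decrease = 0.5 * g^T H^(-1) g = 7.5604


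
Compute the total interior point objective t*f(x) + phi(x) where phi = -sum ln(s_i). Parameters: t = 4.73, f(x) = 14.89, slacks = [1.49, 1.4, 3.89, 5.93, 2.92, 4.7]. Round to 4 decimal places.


Step 1: Compute log-barrier.
ln values: [0.3988, 0.3365, 1.3584, 1.78, 1.0716, 1.5476]
phi = -(0.3988 + 0.3365 + 1.3584 + 1.78 + 1.0716 + 1.5476) = -6.4928
Step 2: Compute augmented objective.
t*f(x) = 4.73*14.89 = 70.4297
Total = 70.4297 - 6.4928 = 63.9369


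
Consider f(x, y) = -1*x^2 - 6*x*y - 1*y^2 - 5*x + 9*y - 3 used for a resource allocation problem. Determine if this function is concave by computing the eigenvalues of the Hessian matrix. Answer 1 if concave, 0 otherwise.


The Hessian of f(x,y) = -1*x^2 - 6*x*y - 1*y^2 - 5*x + 9*y - 3 is:
H = [[-2, -6], [-6, -2]]
Trace = -2 - 2 = -4
Determinant = -2*-2 - (-6)^2 = -32
Discriminant = (-4)^2 - 4*-32 = 144.0
Eigenvalues: lambda_1 = -8.0, lambda_2 = 4.0
The function is not concave.

0


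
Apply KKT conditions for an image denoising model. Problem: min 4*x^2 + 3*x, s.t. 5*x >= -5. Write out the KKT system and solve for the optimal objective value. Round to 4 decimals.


Step 1: Try lambda = 0 (constraint inactive).
Stationarity: 2*4*x + 3 = 0
x* = -3/(2*4) = -0.375
Check constraint: 5*-0.375 = -1.875 >= -5 -- satisfied.
Step 2: Compute optimal value.
f(x*) = 4*(-0.375)^2 + 3*(-0.375) = -0.5625


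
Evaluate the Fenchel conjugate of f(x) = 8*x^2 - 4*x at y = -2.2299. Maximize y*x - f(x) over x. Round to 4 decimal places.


f*(y) = sup_x {y*x - a*x^2 - b*x} = sup_x {(y-b)*x - a*x^2}
FOC: (y - b) - 2a*x = 0 => x* = (y - b)/(2a)
x* = (-2.2299 + 4)/(2*8) = 0.1106
f*(-2.2299) = (y-b)^2/(4a) = (-2.2299 + 4)^2/(4*8)
= 3.1333/32 = 0.0979


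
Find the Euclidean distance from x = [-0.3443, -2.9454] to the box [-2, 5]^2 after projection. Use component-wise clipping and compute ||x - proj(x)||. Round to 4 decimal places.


Project each component onto [-2, 5].
clip(-0.3443) = -0.3443, clip(-2.9454) = -2.0
Projection = [-0.3443, -2.0]
Squared diffs: [0.0, 0.8938]
Distance = sqrt(0.8938) = 0.9454


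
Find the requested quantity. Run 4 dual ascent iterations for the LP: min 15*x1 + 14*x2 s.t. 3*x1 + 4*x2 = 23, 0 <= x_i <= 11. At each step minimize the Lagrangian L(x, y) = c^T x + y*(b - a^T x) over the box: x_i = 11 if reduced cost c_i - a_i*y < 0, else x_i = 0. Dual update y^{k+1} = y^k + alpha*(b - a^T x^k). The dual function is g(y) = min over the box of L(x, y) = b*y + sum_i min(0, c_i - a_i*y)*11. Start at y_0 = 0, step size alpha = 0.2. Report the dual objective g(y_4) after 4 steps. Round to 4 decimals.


Dual ascent for LP: min 15*x1 + 14*x2, 3*x1 + 4*x2 = 23, 0 <= x_i <= 11
Step 1: y^k = 0.0, reduced costs: (15.0, 14.0)
  x^k = (0.0, 0.0), subgradient = b - a^T x = 23.0
  y^{k+1} = 0.0 + 0.2*23.0 = 4.6
Step 2: y^k = 4.6, reduced costs: (1.2, -4.4)
  x^k = (0.0, 11.0), subgradient = b - a^T x = -21.0
  y^{k+1} = 4.6 + 0.2*-21.0 = 0.4
Step 3: y^k = 0.4, reduced costs: (13.8, 12.4)
  x^k = (0.0, 0.0), subgradient = b - a^T x = 23.0
  y^{k+1} = 0.4 + 0.2*23.0 = 5.0
Step 4: y^k = 5.0, reduced costs: (0.0, -6.0)
  x^k = (0.0, 11.0), subgradient = b - a^T x = -21.0
  y^{k+1} = 5.0 + 0.2*-21.0 = 0.8
Dual objective at y_4 = 0.8: reduced costs (12.6, 10.8), box minimizer x = (0.0, 0.0)
g(y_4) = b*y + (c1 - a1*y)*x1 + (c2 - a2*y)*x2 = 23*0.8 + 12.6*0.0 + 10.8*0.0 = 18.4 + 0.0 + 0.0 = 18.4


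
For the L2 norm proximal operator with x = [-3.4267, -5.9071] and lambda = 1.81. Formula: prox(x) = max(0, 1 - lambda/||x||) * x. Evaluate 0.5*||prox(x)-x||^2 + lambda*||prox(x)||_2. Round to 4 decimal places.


Step 1: Compute ||x||.
||x|| = 6.8291
Step 2: Compute scaling factor.
scale = max(0, 1 - 1.81/6.8291) = 0.735
Step 3: prox(x) = [-2.5185, -4.3415]
||prox(x)|| = 5.0191
Step 4: Proximal objective.
0.5*||prox-x||^2 = 1.6381
lambda*||prox|| = 9.0846
Total = 10.7226


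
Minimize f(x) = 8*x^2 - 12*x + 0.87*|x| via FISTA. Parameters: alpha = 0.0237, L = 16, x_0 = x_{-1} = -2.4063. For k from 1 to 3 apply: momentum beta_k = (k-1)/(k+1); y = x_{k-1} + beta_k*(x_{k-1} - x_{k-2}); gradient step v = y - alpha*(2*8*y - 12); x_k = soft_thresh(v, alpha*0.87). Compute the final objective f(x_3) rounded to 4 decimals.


FISTA on f(x) = 8*x^2 - 12*x + 0.87*|x|
L = 16, alpha = 0.0237
Iteration 1: beta = 0.0, y = -2.4063 + 0.0*(-2.4063 + 2.4063) = -2.4063
  grad(y) = -50.5008, v = y - alpha*grad = -1.2094
  prox(v) = soft_thresh(-1.2094, 0.0206) = -1.1888
Iteration 2: beta = 0.3333, y = -1.1888 + 0.3333*(-1.1888 + 2.4063) = -0.783
  grad(y) = -24.5277, v = y - alpha*grad = -0.2017
  prox(v) = soft_thresh(-0.2017, 0.0206) = -0.1811
Iteration 3: beta = 0.5, y = -0.1811 + 0.5*(-0.1811 + 1.1888) = 0.3228
  grad(y) = -6.8349, v = y - alpha*grad = 0.4848
  prox(v) = soft_thresh(0.4848, 0.0206) = 0.4642
f(x_3) = 8*0.4642^2 - 12*0.4642 + 0.87*|0.4642| = -3.4426


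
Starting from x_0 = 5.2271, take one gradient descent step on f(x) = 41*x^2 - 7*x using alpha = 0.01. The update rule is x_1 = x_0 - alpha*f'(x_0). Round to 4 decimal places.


We compute the gradient at x_0 and apply the update.
f'(x) = 82*x - 7
f'(5.2271) = 82*5.2271 - 7 = 421.6222
x_1 = 5.2271 - 0.01*421.6222 = 1.0109


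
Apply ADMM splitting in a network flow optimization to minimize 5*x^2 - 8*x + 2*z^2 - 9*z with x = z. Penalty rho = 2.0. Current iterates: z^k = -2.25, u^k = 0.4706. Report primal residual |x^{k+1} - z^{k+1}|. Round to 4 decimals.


ADMM iteration with rho = 2.0, z^k = -2.25, u^k = 0.4706
Step 1: x-update.
Minimize 5*x^2 - 8*x + (2.0/2)*(x + 2.25 + 0.4706)^2
FOC: (2*5 + 2.0)*x = 8 + 2.0*(-2.25 - 0.4706)
x^{k+1} = 0.2132
Step 2: z-update.
Minimize 2*z^2 - 9*z + (2.0/2)*(0.2132 - z + 0.4706)^2
FOC: (2*2 + 2.0)*z = 9 + 2.0*(0.2132 + 0.4706)
z^{k+1} = 1.7279
Step 3: u-update.
u^{k+1} = 0.4706 + 0.2132 - 1.7279 = -1.0441
Step 4: Primal residual = |0.2132 - 1.7279| = 1.5147


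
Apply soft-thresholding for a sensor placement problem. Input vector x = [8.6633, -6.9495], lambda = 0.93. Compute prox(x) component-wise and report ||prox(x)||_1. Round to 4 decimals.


Soft-thresholding with lambda = 0.93:
prox(8.6633) = sign(8.6633)*max(|8.6633| - 0.93, 0) = 7.7333
prox(-6.9495) = sign(-6.9495)*max(|-6.9495| - 0.93, 0) = -6.0195
prox(x) = [7.7333, -6.0195]
||prox(x)||_1 = 7.7333 + 6.0195 = 13.7528


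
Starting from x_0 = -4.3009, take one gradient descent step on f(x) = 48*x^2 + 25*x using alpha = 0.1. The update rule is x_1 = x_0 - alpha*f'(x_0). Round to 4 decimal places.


We compute the gradient at x_0 and apply the update.
f'(x) = 96*x + 25
f'(-4.3009) = 96*-4.3009 + 25 = -387.8864
x_1 = -4.3009 - 0.1*-387.8864 = 34.4877


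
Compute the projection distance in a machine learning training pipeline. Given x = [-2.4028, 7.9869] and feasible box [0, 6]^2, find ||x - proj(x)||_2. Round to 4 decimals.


Project each component onto [0, 6].
clip(-2.4028) = 0.0, clip(7.9869) = 6.0
Projection = [0.0, 6.0]
Squared diffs: [5.7734, 3.9478]
Distance = sqrt(9.7212) = 3.1179


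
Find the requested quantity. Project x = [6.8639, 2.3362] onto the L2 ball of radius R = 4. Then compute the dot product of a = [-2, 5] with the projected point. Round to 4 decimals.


Step 1: Compute ||x|| (intermediates to 6 decimals).
||x|| = sqrt(6.8639^2 + 2.3362^2) = 7.250583
Step 2: Project.
Since ||x|| > R, scale = R/||x|| = 4/7.250583 = 0.55168, proj(x) = scale * x
proj(x) = [3.786676, 1.288835]
Step 3: Dot product.
a^T * proj(x) = -2*3.786676 + 5*1.288835 = -1.1292


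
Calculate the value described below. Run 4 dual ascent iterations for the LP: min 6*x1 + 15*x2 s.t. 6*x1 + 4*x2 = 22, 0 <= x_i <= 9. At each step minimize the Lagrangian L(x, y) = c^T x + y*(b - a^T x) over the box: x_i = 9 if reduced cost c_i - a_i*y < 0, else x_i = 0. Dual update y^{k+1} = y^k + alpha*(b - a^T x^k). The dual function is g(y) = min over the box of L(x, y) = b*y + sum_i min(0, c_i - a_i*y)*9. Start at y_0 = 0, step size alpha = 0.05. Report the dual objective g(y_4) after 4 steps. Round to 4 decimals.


Dual ascent for LP: min 6*x1 + 15*x2, 6*x1 + 4*x2 = 22, 0 <= x_i <= 9
Step 1: y^k = 0.0, reduced costs: (6.0, 15.0)
  x^k = (0.0, 0.0), subgradient = b - a^T x = 22.0
  y^{k+1} = 0.0 + 0.05*22.0 = 1.1
Step 2: y^k = 1.1, reduced costs: (-0.6, 10.6)
  x^k = (9.0, 0.0), subgradient = b - a^T x = -32.0
  y^{k+1} = 1.1 + 0.05*-32.0 = -0.5
Step 3: y^k = -0.5, reduced costs: (9.0, 17.0)
  x^k = (0.0, 0.0), subgradient = b - a^T x = 22.0
  y^{k+1} = -0.5 + 0.05*22.0 = 0.6
Step 4: y^k = 0.6, reduced costs: (2.4, 12.6)
  x^k = (0.0, 0.0), subgradient = b - a^T x = 22.0
  y^{k+1} = 0.6 + 0.05*22.0 = 1.7
Dual objective at y_4 = 1.7: reduced costs (-4.2, 8.2), box minimizer x = (9.0, 0.0)
g(y_4) = b*y + (c1 - a1*y)*x1 + (c2 - a2*y)*x2 = 22*1.7 + (-4.2)*9.0 + 8.2*0.0 = 37.4 - 37.8 + 0.0 = -0.4


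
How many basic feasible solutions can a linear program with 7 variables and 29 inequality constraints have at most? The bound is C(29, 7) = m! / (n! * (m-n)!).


Each vertex corresponds to some choice of n active constraints out of m, so the number of vertices is at most C(m, n) = m! / (n!(m-n)!).
m = 29, n = 7
Numerator: 29 * 28 * 27 * 26 * 25 * 24 * 23
Denominator: 7! = 5040
C(29, 7) = 1560780


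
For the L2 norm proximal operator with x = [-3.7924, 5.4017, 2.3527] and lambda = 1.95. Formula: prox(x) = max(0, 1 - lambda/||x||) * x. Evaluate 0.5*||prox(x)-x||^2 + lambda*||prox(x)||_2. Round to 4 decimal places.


Step 1: Compute ||x||.
||x|| = 7.0068
Step 2: Compute scaling factor.
scale = max(0, 1 - 1.95/7.0068) = 0.7217
Step 3: prox(x) = [-2.737, 3.8984, 1.6979]
||prox(x)|| = 5.0568
Step 4: Proximal objective.
0.5*||prox-x||^2 = 1.9013
lambda*||prox|| = 9.8608
Total = 11.7621


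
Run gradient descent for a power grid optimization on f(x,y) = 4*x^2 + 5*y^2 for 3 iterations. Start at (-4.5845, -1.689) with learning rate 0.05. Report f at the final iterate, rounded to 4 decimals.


Gradient descent on f(x,y) = 4*x^2 + 5*y^2.
Starting point: (-4.5845, -1.689), alpha = 0.05
Step 1: grad_x = 2*4*-4.5845 = -36.676, grad_y = 2*5*-1.689 = -16.89
  x_1 = -4.5845 - 0.05*-36.676 = -2.7507
  y_1 = -1.689 - 0.05*-16.89 = -0.8445
Step 2: grad_x = 2*4*-2.7507 = -22.0056, grad_y = 2*5*-0.8445 = -8.445
  x_2 = -2.7507 - 0.05*-22.0056 = -1.6504
  y_2 = -0.8445 - 0.05*-8.445 = -0.4223
Step 3: grad_x = 2*4*-1.6504 = -13.2034, grad_y = 2*5*-0.4223 = -4.2225
  x_3 = -1.6504 - 0.05*-13.2034 = -0.9903
  y_3 = -0.4223 - 0.05*-4.2225 = -0.2111
f(-0.9903, -0.2111) = 4*(-0.9903)^2 + 5*(-0.2111)^2 = 4.1453


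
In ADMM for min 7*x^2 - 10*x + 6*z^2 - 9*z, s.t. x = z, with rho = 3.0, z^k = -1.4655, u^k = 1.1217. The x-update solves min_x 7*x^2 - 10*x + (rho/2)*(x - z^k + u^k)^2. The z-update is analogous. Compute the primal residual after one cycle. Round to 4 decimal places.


ADMM iteration with rho = 3.0, z^k = -1.4655, u^k = 1.1217
Step 1: x-update.
Minimize 7*x^2 - 10*x + (3.0/2)*(x + 1.4655 + 1.1217)^2
FOC: (2*7 + 3.0)*x = 10 + 3.0*(-1.4655 - 1.1217)
x^{k+1} = 0.1317
Step 2: z-update.
Minimize 6*z^2 - 9*z + (3.0/2)*(0.1317 - z + 1.1217)^2
FOC: (2*6 + 3.0)*z = 9 + 3.0*(0.1317 + 1.1217)
z^{k+1} = 0.8507
Step 3: u-update.
u^{k+1} = 1.1217 + 0.1317 - 0.8507 = 0.4027
Step 4: Primal residual = |0.1317 - 0.8507| = 0.719


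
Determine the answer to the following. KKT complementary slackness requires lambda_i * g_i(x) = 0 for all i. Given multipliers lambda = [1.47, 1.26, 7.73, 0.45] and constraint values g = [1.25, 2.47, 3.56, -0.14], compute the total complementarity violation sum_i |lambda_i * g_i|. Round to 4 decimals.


KKT complementary slackness check:
lambda_1 * g_1 = 1.47 * 1.25 = 1.8375
lambda_2 * g_2 = 1.26 * 2.47 = 3.1122
lambda_3 * g_3 = 7.73 * 3.56 = 27.5188
lambda_4 * g_4 = 0.45 * -0.14 = -0.063
Total violation = 1.8375 + 3.1122 + 27.5188 + 0.063 = 32.5315


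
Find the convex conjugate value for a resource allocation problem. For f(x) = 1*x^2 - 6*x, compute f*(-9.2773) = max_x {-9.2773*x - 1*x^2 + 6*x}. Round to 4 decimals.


f*(y) = sup_x {y*x - a*x^2 - b*x} = sup_x {(y-b)*x - a*x^2}
FOC: (y - b) - 2a*x = 0 => x* = (y - b)/(2a)
x* = (-9.2773 + 6)/(2*1) = -1.6387
f*(-9.2773) = (y-b)^2/(4a) = (-9.2773 + 6)^2/(4*1)
= 10.7407/4 = 2.6852


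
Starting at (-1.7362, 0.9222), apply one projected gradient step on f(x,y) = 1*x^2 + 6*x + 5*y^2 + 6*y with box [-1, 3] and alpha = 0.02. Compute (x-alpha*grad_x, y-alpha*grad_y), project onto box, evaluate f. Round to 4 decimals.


Step 1: Compute gradient at (-1.7362, 0.9222).
grad_x = 2*1*-1.7362 + 6 = 2.5276
grad_y = 2*5*0.9222 + 6 = 15.222
Step 2: Gradient step.
x_raw = -1.7362 - 0.02*2.5276 = -1.7868
y_raw = 0.9222 - 0.02*15.222 = 0.6178
Step 3: Project onto [-1, 3].
x_proj = clip(-1.7868) = -1.0
y_proj = clip(0.6178) = 0.6178
Step 4: Evaluate f.
f(-1.0, 0.6178) = 0.6147


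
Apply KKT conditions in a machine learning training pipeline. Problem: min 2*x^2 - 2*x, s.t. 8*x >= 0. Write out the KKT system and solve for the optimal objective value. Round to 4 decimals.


Step 1: Try lambda = 0 (constraint inactive).
Stationarity: 2*2*x - 2 = 0
x* = 2/(2*2) = 0.5
Check constraint: 8*0.5 = 4.0 >= 0 -- satisfied.
Step 2: Compute optimal value.
f(x*) = 2*0.5^2 - 2*0.5 = -0.5


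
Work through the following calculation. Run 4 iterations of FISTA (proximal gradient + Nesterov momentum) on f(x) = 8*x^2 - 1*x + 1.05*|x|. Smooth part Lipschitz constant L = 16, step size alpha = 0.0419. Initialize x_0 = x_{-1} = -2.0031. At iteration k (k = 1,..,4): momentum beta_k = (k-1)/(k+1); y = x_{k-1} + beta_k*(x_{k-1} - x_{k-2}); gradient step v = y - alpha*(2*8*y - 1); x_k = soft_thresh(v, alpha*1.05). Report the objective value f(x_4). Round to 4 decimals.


FISTA on f(x) = 8*x^2 - 1*x + 1.05*|x|
L = 16, alpha = 0.0419
Iteration 1: beta = 0.0, y = -2.0031 + 0.0*(-2.0031 + 2.0031) = -2.0031
  grad(y) = -33.0496, v = y - alpha*grad = -0.6183
  prox(v) = soft_thresh(-0.6183, 0.044) = -0.5743
Iteration 2: beta = 0.3333, y = -0.5743 + 0.3333*(-0.5743 + 2.0031) = -0.0981
  grad(y) = -2.5691, v = y - alpha*grad = 0.0096
  prox(v) = soft_thresh(0.0096, 0.044) = 0.0
Iteration 3: beta = 0.5, y = 0.0 + 0.5*(0.0 + 0.5743) = 0.2872
  grad(y) = 3.5946, v = y - alpha*grad = 0.1365
  prox(v) = soft_thresh(0.1365, 0.044) = 0.0926
Iteration 4: beta = 0.6, y = 0.0926 + 0.6*(0.0926 - 0.0) = 0.1481
  grad(y) = 1.3694, v = y - alpha*grad = 0.0907
  prox(v) = soft_thresh(0.0907, 0.044) = 0.0467
f(x_4) = 8*0.0467^2 - 1*0.0467 + 1.05*|0.0467| = 0.0198


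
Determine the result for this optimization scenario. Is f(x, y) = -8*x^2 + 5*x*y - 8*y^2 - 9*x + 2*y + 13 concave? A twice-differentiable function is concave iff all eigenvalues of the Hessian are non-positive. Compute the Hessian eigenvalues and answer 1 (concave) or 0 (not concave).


The Hessian of f(x,y) = -8*x^2 + 5*x*y - 8*y^2 - 9*x + 2*y + 13 is:
H = [[-16, 5], [5, -16]]
Trace = -16 - 16 = -32
Determinant = -16*-16 - (5)^2 = 231
Discriminant = (-32)^2 - 4*231 = 100.0
Eigenvalues: lambda_1 = -21.0, lambda_2 = -11.0
The function is concave.

1


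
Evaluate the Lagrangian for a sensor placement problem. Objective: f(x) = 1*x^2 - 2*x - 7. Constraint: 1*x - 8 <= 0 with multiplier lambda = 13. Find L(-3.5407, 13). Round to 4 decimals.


Step 1: Evaluate f(x).
f(-3.5407) = 1*(-3.5407)^2 - 2*(-3.5407) - 7 = 12.618
Step 2: Evaluate g(x).
g(-3.5407) = 1*-3.5407 - 8 = -11.5407
Step 3: Compute Lagrangian.
L = 12.618 + 13*-11.5407 = -137.4111


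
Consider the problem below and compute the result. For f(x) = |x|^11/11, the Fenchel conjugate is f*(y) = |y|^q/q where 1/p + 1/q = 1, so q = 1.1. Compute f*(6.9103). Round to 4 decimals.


The conjugate exponent q satisfies 1/p + 1/q = 1.
p = 11, so q = 11/(11 - 1) = 1.1
|y|^q = 6.9103^1.1 = 8.3839
f*(6.9103) = 8.3839 / 1.1 = 7.6217


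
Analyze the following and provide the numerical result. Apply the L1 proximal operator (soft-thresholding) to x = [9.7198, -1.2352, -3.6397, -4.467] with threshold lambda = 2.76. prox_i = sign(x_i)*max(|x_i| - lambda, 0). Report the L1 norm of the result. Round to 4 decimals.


Soft-thresholding with lambda = 2.76:
prox(9.7198) = sign(9.7198)*max(|9.7198| - 2.76, 0) = 6.9598
prox(-1.2352) = sign(-1.2352)*max(|-1.2352| - 2.76, 0) = 0.0
prox(-3.6397) = sign(-3.6397)*max(|-3.6397| - 2.76, 0) = -0.8797
prox(-4.467) = sign(-4.467)*max(|-4.467| - 2.76, 0) = -1.707
prox(x) = [6.9598, 0.0, -0.8797, -1.707]
||prox(x)||_1 = 6.9598 + 0.0 + 0.8797 + 1.707 = 9.5465


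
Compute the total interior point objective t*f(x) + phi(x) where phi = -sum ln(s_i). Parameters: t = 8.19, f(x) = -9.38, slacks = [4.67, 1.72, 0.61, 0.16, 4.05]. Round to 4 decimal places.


Step 1: Compute log-barrier.
ln values: [1.5412, 0.5423, -0.4943, -1.8326, 1.3987]
phi = -(1.5412 + 0.5423 - 0.4943 - 1.8326 + 1.3987) = -1.1553
Step 2: Compute augmented objective.
t*f(x) = 8.19*-9.38 = -76.8222
Total = -76.8222 - 1.1553 = -77.9775


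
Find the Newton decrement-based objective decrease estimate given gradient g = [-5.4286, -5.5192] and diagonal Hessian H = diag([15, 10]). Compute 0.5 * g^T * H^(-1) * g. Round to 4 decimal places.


Step 1: H is diagonal, so H^(-1) * g = [-0.3619, -0.5519].
Step 2: g^T H^(-1) g = sum_i g_i^2 / H_ii
  = (-5.4286)^2/15 + (-5.5192)^2/10
  = 1.9646 + 3.0462 = 5.0108
Step 3: Objective decrease = 0.5 * g^T H^(-1) g = 2.5054


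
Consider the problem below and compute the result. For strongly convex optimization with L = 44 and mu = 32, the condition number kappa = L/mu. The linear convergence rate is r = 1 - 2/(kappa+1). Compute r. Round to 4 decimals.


Step 1: Compute the condition number.
kappa = L/mu = 44/32 = 1.375
Step 2: Compute the convergence rate.
r = 1 - 2/(kappa + 1) = 1 - 2*mu/(L + mu) = (L - mu)/(L + mu) = 12/76 = 0.1579


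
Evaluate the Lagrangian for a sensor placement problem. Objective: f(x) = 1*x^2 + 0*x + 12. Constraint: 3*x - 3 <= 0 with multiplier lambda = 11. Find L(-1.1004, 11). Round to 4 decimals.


Step 1: Evaluate f(x).
f(-1.1004) = 1*(-1.1004)^2 + 0*(-1.1004) + 12 = 13.2109
Step 2: Evaluate g(x).
g(-1.1004) = 3*-1.1004 - 3 = -6.3012
Step 3: Compute Lagrangian.
L = 13.2109 + 11*-6.3012 = -56.1023


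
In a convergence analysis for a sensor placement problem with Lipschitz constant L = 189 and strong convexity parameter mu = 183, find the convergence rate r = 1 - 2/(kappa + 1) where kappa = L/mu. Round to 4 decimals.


Step 1: Compute the condition number.
kappa = L/mu = 189/183 = 1.0328
Step 2: Compute the convergence rate.
r = 1 - 2/(kappa + 1) = 1 - 2*mu/(L + mu) = (L - mu)/(L + mu) = 6/372 = 0.0161


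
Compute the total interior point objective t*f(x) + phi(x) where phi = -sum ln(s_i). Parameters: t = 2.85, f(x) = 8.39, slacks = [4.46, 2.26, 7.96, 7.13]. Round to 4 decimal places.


Step 1: Compute log-barrier.
ln values: [1.4951, 0.8154, 2.0744, 1.9643]
phi = -(1.4951 + 0.8154 + 2.0744 + 1.9643) = -6.3493
Step 2: Compute augmented objective.
t*f(x) = 2.85*8.39 = 23.9115
Total = 23.9115 - 6.3493 = 17.5622


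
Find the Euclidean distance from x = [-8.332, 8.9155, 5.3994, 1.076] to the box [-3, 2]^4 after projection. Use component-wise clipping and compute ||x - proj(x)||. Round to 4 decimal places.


Project each component onto [-3, 2].
clip(-8.332) = -3.0, clip(8.9155) = 2.0, clip(5.3994) = 2.0, clip(1.076) = 1.076
Projection = [-3.0, 2.0, 2.0, 1.076]
Squared diffs: [28.4302, 47.8241, 11.5559, 0.0]
Distance = sqrt(87.8102) = 9.3707


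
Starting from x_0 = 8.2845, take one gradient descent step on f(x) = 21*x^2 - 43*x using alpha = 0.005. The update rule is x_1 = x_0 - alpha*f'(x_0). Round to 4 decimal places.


We compute the gradient at x_0 and apply the update.
f'(x) = 42*x - 43
f'(8.2845) = 42*8.2845 - 43 = 304.949
x_1 = 8.2845 - 0.005*304.949 = 6.7598


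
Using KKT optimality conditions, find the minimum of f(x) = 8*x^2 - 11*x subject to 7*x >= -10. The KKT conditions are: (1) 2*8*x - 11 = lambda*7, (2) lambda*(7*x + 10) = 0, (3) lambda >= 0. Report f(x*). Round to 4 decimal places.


Step 1: Try lambda = 0 (constraint inactive).
Stationarity: 2*8*x - 11 = 0
x* = 11/(2*8) = 0.6875
Check constraint: 7*0.6875 = 4.8125 >= -10 -- satisfied.
Step 2: Compute optimal value.
f(x*) = 8*0.6875^2 - 11*0.6875 = -3.7813


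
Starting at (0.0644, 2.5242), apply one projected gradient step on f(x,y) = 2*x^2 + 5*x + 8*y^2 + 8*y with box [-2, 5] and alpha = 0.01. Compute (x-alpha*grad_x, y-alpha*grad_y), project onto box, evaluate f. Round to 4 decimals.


Step 1: Compute gradient at (0.0644, 2.5242).
grad_x = 2*2*0.0644 + 5 = 5.2576
grad_y = 2*8*2.5242 + 8 = 48.3872
Step 2: Gradient step.
x_raw = 0.0644 - 0.01*5.2576 = 0.0118
y_raw = 2.5242 - 0.01*48.3872 = 2.0403
Step 3: Project onto [-2, 5].
x_proj = clip(0.0118) = 0.0118
y_proj = clip(2.0403) = 2.0403
Step 4: Evaluate f.
f(0.0118, 2.0403) = 49.6855


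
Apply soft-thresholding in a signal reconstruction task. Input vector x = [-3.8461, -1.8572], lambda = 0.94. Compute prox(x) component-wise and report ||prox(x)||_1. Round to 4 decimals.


Soft-thresholding with lambda = 0.94:
prox(-3.8461) = sign(-3.8461)*max(|-3.8461| - 0.94, 0) = -2.9061
prox(-1.8572) = sign(-1.8572)*max(|-1.8572| - 0.94, 0) = -0.9172
prox(x) = [-2.9061, -0.9172]
||prox(x)||_1 = 2.9061 + 0.9172 = 3.8233


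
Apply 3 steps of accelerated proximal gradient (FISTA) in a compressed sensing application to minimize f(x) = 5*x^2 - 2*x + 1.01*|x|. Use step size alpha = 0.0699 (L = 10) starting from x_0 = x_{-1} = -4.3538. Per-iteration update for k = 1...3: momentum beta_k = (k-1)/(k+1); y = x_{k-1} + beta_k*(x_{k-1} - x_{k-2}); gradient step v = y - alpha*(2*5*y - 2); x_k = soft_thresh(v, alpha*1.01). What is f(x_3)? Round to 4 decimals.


FISTA on f(x) = 5*x^2 - 2*x + 1.01*|x|
L = 10, alpha = 0.0699
Iteration 1: beta = 0.0, y = -4.3538 + 0.0*(-4.3538 + 4.3538) = -4.3538
  grad(y) = -45.538, v = y - alpha*grad = -1.1707
  prox(v) = soft_thresh(-1.1707, 0.0706) = -1.1001
Iteration 2: beta = 0.3333, y = -1.1001 + 0.3333*(-1.1001 + 4.3538) = -0.0155
  grad(y) = -2.1553, v = y - alpha*grad = 0.1351
  prox(v) = soft_thresh(0.1351, 0.0706) = 0.0645
Iteration 3: beta = 0.5, y = 0.0645 + 0.5*(0.0645 + 1.1001) = 0.6468
  grad(y) = 4.4684, v = y - alpha*grad = 0.3345
  prox(v) = soft_thresh(0.3345, 0.0706) = 0.2639
f(x_3) = 5*0.2639^2 - 2*0.2639 + 1.01*|0.2639| = 0.087


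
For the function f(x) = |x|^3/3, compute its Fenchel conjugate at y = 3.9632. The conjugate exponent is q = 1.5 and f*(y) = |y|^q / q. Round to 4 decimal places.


The conjugate exponent q satisfies 1/p + 1/q = 1.
p = 3, so q = 3/(3 - 1) = 1.5
|y|^q = 3.9632^1.5 = 7.8899
f*(3.9632) = 7.8899 / 1.5 = 5.2599


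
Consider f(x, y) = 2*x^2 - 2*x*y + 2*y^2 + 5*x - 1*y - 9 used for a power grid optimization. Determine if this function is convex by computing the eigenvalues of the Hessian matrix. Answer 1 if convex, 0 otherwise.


The Hessian of f(x,y) = 2*x^2 - 2*x*y + 2*y^2 + 5*x - 1*y - 9 is:
H = [[4, -2], [-2, 4]]
Trace = 4 + 4 = 8
Determinant = 4*4 - (-2)^2 = 12
Discriminant = (8)^2 - 4*12 = 16.0
Eigenvalues: lambda_1 = 2.0, lambda_2 = 6.0
The function is convex.

1


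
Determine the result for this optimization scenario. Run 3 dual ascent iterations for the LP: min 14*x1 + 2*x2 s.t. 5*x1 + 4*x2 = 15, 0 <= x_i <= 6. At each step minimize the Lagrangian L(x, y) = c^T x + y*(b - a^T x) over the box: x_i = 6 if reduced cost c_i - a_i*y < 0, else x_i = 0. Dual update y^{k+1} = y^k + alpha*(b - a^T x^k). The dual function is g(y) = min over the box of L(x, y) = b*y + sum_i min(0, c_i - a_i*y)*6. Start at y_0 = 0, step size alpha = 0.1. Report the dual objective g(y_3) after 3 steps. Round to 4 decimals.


Dual ascent for LP: min 14*x1 + 2*x2, 5*x1 + 4*x2 = 15, 0 <= x_i <= 6
Step 1: y^k = 0.0, reduced costs: (14.0, 2.0)
  x^k = (0.0, 0.0), subgradient = b - a^T x = 15.0
  y^{k+1} = 0.0 + 0.1*15.0 = 1.5
Step 2: y^k = 1.5, reduced costs: (6.5, -4.0)
  x^k = (0.0, 6.0), subgradient = b - a^T x = -9.0
  y^{k+1} = 1.5 + 0.1*-9.0 = 0.6
Step 3: y^k = 0.6, reduced costs: (11.0, -0.4)
  x^k = (0.0, 6.0), subgradient = b - a^T x = -9.0
  y^{k+1} = 0.6 + 0.1*-9.0 = -0.3
Dual objective at y_3 = -0.3: reduced costs (15.5, 3.2), box minimizer x = (0.0, 0.0)
g(y_3) = b*y + (c1 - a1*y)*x1 + (c2 - a2*y)*x2 = 15*(-0.3) + 15.5*0.0 + 3.2*0.0 = -4.5 + 0.0 + 0.0 = -4.5


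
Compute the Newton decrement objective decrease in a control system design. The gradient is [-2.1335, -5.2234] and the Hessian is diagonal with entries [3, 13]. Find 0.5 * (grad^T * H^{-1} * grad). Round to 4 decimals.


Step 1: H is diagonal, so H^(-1) * g = [-0.7112, -0.4018].
Step 2: g^T H^(-1) g = sum_i g_i^2 / H_ii
  = (-2.1335)^2/3 + (-5.2234)^2/13
  = 1.5173 + 2.0988 = 3.616
Step 3: Objective decrease = 0.5 * g^T H^(-1) g = 1.808


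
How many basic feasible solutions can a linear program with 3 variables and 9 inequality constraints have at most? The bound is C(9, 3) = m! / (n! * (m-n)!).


Each vertex corresponds to some choice of n active constraints out of m, so the number of vertices is at most C(m, n) = m! / (n!(m-n)!).
m = 9, n = 3
Numerator: 9 * 8 * 7
Denominator: 3! = 6
C(9, 3) = 84


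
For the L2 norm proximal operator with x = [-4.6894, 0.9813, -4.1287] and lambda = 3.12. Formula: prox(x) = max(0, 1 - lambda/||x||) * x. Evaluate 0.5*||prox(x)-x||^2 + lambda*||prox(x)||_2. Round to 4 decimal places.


Step 1: Compute ||x||.
||x|| = 6.3245
Step 2: Compute scaling factor.
scale = max(0, 1 - 3.12/6.3245) = 0.5067
Step 3: prox(x) = [-2.376, 0.4972, -2.0919]
||prox(x)|| = 3.2045
Step 4: Proximal objective.
0.5*||prox-x||^2 = 4.8672
lambda*||prox|| = 9.998
Total = 14.8653


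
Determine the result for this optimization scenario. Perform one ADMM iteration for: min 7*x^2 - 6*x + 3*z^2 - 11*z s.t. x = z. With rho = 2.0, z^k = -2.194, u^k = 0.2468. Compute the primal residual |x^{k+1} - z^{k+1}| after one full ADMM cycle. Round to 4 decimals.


ADMM iteration with rho = 2.0, z^k = -2.194, u^k = 0.2468
Step 1: x-update.
Minimize 7*x^2 - 6*x + (2.0/2)*(x + 2.194 + 0.2468)^2
FOC: (2*7 + 2.0)*x = 6 + 2.0*(-2.194 - 0.2468)
x^{k+1} = 0.0699
Step 2: z-update.
Minimize 3*z^2 - 11*z + (2.0/2)*(0.0699 - z + 0.2468)^2
FOC: (2*3 + 2.0)*z = 11 + 2.0*(0.0699 + 0.2468)
z^{k+1} = 1.4542
Step 3: u-update.
u^{k+1} = 0.2468 + 0.0699 - 1.4542 = -1.1375
Step 4: Primal residual = |0.0699 - 1.4542| = 1.3843


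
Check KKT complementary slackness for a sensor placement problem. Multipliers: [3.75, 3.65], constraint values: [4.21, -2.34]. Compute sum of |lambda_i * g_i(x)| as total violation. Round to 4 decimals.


KKT complementary slackness check:
lambda_1 * g_1 = 3.75 * 4.21 = 15.7875
lambda_2 * g_2 = 3.65 * -2.34 = -8.541
Total violation = 15.7875 + 8.541 = 24.3285


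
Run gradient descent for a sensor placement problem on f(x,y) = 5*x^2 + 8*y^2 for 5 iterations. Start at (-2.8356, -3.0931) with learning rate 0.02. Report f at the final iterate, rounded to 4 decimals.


Gradient descent on f(x,y) = 5*x^2 + 8*y^2.
Starting point: (-2.8356, -3.0931), alpha = 0.02
Step 1: grad_x = 2*5*-2.8356 = -28.356, grad_y = 2*8*-3.0931 = -49.4896
  x_1 = -2.8356 - 0.02*-28.356 = -2.2685
  y_1 = -3.0931 - 0.02*-49.4896 = -2.1033
Step 2: grad_x = 2*5*-2.2685 = -22.6848, grad_y = 2*8*-2.1033 = -33.6529
  x_2 = -2.2685 - 0.02*-22.6848 = -1.8148
  y_2 = -2.1033 - 0.02*-33.6529 = -1.4302
Step 3: grad_x = 2*5*-1.8148 = -18.1478, grad_y = 2*8*-1.4302 = -22.884
  x_3 = -1.8148 - 0.02*-18.1478 = -1.4518
  y_3 = -1.4302 - 0.02*-22.884 = -0.9726
Step 4: grad_x = 2*5*-1.4518 = -14.5183, grad_y = 2*8*-0.9726 = -15.5611
  x_4 = -1.4518 - 0.02*-14.5183 = -1.1615
  y_4 = -0.9726 - 0.02*-15.5611 = -0.6613
Step 5: grad_x = 2*5*-1.1615 = -11.6146, grad_y = 2*8*-0.6613 = -10.5816
  x_5 = -1.1615 - 0.02*-11.6146 = -0.9292
  y_5 = -0.6613 - 0.02*-10.5816 = -0.4497
f(-0.9292, -0.4497) = 5*(-0.9292)^2 + 8*(-0.4497)^2 = 5.9347


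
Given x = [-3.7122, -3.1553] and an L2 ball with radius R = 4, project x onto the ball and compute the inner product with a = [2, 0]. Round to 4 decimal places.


Step 1: Compute ||x|| (intermediates to 6 decimals).
||x|| = sqrt((-3.7122)^2 + (-3.1553)^2) = 4.871996
Step 2: Project.
Since ||x|| > R, scale = R/||x|| = 4/4.871996 = 0.821019, proj(x) = scale * x
proj(x) = [-3.047787, -2.590561]
Step 3: Dot product.
a^T * proj(x) = 2*(-3.047787) + 0*(-2.590561) = -6.0956


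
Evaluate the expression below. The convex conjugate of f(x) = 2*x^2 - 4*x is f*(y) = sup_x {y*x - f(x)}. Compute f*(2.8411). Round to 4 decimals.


f*(y) = sup_x {y*x - a*x^2 - b*x} = sup_x {(y-b)*x - a*x^2}
FOC: (y - b) - 2a*x = 0 => x* = (y - b)/(2a)
x* = (2.8411 + 4)/(2*2) = 1.7103
f*(2.8411) = (y-b)^2/(4a) = (2.8411 + 4)^2/(4*2)
= 46.8006/8 = 5.8501


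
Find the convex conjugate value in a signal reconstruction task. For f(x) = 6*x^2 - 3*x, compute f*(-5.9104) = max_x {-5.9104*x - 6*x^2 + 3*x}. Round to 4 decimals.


f*(y) = sup_x {y*x - a*x^2 - b*x} = sup_x {(y-b)*x - a*x^2}
FOC: (y - b) - 2a*x = 0 => x* = (y - b)/(2a)
x* = (-5.9104 + 3)/(2*6) = -0.2425
f*(-5.9104) = (y-b)^2/(4a) = (-5.9104 + 3)^2/(4*6)
= 8.4704/24 = 0.3529


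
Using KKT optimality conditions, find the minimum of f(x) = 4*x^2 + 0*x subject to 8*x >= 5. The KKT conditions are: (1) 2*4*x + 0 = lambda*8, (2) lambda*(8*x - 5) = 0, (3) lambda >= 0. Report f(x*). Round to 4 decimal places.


Step 1: Try lambda = 0 (constraint inactive).
x_unc = 0/(2*4) = 0.0
Check: 8*0.0 = 0.0 < 5 -- violated!
Step 2: Constraint must be active: 8*x = 5
x* = 5/8 = 0.625
lambda = (2*4*0.625 + 0)/8 = 0.625
Step 3: Compute optimal value.
f(x*) = 4*0.625^2 + 0*0.625 = 1.5625


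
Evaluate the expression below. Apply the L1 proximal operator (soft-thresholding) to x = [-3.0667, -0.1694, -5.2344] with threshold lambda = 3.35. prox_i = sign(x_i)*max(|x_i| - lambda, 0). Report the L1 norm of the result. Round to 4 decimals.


Soft-thresholding with lambda = 3.35:
prox(-3.0667) = sign(-3.0667)*max(|-3.0667| - 3.35, 0) = 0.0
prox(-0.1694) = sign(-0.1694)*max(|-0.1694| - 3.35, 0) = 0.0
prox(-5.2344) = sign(-5.2344)*max(|-5.2344| - 3.35, 0) = -1.8844
prox(x) = [0.0, 0.0, -1.8844]
||prox(x)||_1 = 0.0 + 0.0 + 1.8844 = 1.8844


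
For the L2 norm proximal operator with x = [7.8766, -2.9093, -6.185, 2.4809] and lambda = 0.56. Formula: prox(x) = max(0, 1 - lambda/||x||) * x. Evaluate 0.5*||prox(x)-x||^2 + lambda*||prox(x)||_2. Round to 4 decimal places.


Step 1: Compute ||x||.
||x|| = 10.7198
Step 2: Compute scaling factor.
scale = max(0, 1 - 0.56/10.7198) = 0.9478
Step 3: prox(x) = [7.4651, -2.7573, -5.8619, 2.3513]
||prox(x)|| = 10.1598
Step 4: Proximal objective.
0.5*||prox-x||^2 = 0.1568
lambda*||prox|| = 5.6895
Total = 5.8463


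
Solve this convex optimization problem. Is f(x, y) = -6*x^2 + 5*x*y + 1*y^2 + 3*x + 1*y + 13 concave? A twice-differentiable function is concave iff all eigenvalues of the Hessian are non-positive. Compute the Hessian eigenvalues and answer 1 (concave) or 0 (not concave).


The Hessian of f(x,y) = -6*x^2 + 5*x*y + 1*y^2 + 3*x + 1*y + 13 is:
H = [[-12, 5], [5, 2]]
Trace = -12 + 2 = -10
Determinant = -12*2 - (5)^2 = -49
Discriminant = (-10)^2 - 4*-49 = 296.0
Eigenvalues: lambda_1 = -13.6023, lambda_2 = 3.6023
The function is not concave.

0


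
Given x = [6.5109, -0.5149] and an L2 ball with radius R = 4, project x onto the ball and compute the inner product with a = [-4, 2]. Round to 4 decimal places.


Step 1: Compute ||x|| (intermediates to 6 decimals).
||x|| = sqrt(6.5109^2 + (-0.5149)^2) = 6.531228
Step 2: Project.
Since ||x|| > R, scale = R/||x|| = 4/6.531228 = 0.612442, proj(x) = scale * x
proj(x) = [3.987549, -0.315346]
Step 3: Dot product.
a^T * proj(x) = -4*3.987549 + 2*(-0.315346) = -16.5809


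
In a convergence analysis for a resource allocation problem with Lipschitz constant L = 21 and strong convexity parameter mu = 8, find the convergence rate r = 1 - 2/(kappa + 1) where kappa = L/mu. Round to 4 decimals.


Step 1: Compute the condition number.
kappa = L/mu = 21/8 = 2.625
Step 2: Compute the convergence rate.
r = 1 - 2/(kappa + 1) = 1 - 2*mu/(L + mu) = (L - mu)/(L + mu) = 13/29 = 0.4483


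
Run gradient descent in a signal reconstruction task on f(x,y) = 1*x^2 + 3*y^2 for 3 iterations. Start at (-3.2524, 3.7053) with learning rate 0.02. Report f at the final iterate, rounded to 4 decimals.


Gradient descent on f(x,y) = 1*x^2 + 3*y^2.
Starting point: (-3.2524, 3.7053), alpha = 0.02
Step 1: grad_x = 2*1*-3.2524 = -6.5048, grad_y = 2*3*3.7053 = 22.2318
  x_1 = -3.2524 - 0.02*-6.5048 = -3.1223
  y_1 = 3.7053 - 0.02*22.2318 = 3.2607
Step 2: grad_x = 2*1*-3.1223 = -6.2446, grad_y = 2*3*3.2607 = 19.564
  x_2 = -3.1223 - 0.02*-6.2446 = -2.9974
  y_2 = 3.2607 - 0.02*19.564 = 2.8694
Step 3: grad_x = 2*1*-2.9974 = -5.9948, grad_y = 2*3*2.8694 = 17.2163
  x_3 = -2.9974 - 0.02*-5.9948 = -2.8775
  y_3 = 2.8694 - 0.02*17.2163 = 2.5251
f(-2.8775, 2.5251) = 1*(-2.8775)^2 + 3*2.5251^2 = 27.4079


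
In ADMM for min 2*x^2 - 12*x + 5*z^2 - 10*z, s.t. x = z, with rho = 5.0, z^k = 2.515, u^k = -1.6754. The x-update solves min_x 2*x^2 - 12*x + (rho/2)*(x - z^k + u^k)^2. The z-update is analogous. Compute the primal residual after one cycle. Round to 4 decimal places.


ADMM iteration with rho = 5.0, z^k = 2.515, u^k = -1.6754
Step 1: x-update.
Minimize 2*x^2 - 12*x + (5.0/2)*(x - 2.515 - 1.6754)^2
FOC: (2*2 + 5.0)*x = 12 + 5.0*(2.515 + 1.6754)
x^{k+1} = 3.6613
Step 2: z-update.
Minimize 5*z^2 - 10*z + (5.0/2)*(3.6613 - z - 1.6754)^2
FOC: (2*5 + 5.0)*z = 10 + 5.0*(3.6613 - 1.6754)
z^{k+1} = 1.3286
Step 3: u-update.
u^{k+1} = -1.6754 + 3.6613 - 1.3286 = 0.6573
Step 4: Primal residual = |3.6613 - 1.3286| = 2.3327
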